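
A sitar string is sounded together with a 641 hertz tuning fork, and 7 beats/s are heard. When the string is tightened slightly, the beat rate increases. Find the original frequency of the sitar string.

|f − 641| = 7, so the sitar string was at either 634 Hz or 648 Hz.
Increasing tension raises a string's frequency; the adjustment raises the sitar string's frequency.
The beat rate rose, so the adjustment moved the sitar string further from 641 Hz — it was already above the reference.

648 Hz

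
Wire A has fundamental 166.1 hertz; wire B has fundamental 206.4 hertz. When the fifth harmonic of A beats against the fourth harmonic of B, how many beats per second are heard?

4.9 Hz

Fifth harmonic of the first: 5·166.1 = 830.5 Hz.
Fourth harmonic of the second: 4·206.4 = 825.6 Hz.
f_beat = |830.5 − 825.6| = 4.9 Hz.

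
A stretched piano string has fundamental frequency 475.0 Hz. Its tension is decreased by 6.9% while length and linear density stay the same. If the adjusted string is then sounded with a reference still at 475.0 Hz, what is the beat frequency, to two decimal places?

16.68 Hz

For a string, f ∝ √T, so the new frequency is 475.0·√0.931 = 458.3196 Hz.
f_beat = |458.3196 − 475.0| = 16.68 Hz.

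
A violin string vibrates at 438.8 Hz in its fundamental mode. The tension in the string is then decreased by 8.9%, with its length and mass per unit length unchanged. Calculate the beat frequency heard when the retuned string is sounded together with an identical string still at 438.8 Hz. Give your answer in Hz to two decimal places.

For a string, f ∝ √T, so the new frequency is 438.8·√0.911 = 418.8185 Hz.
f_beat = |418.8185 − 438.8| = 19.98 Hz.

19.98 Hz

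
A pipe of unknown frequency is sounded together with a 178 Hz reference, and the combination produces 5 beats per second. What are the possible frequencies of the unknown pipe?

173 Hz or 183 Hz

|f − 178| = 5, so f = 178 ± 5.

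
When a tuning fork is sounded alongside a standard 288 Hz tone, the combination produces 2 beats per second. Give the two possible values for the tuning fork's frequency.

|f − 288| = 2, so f = 288 ± 2.

286 Hz or 290 Hz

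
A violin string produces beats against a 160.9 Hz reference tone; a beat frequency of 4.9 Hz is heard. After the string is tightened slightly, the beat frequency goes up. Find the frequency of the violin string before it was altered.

165.8 Hz

|f − 160.9| = 4.9, so the violin string was at either 156 Hz or 165.8 Hz.
Increasing tension raises a string's frequency; the adjustment raises the violin string's frequency.
The beat rate rose, so the adjustment moved the violin string further from 160.9 Hz — it was already above the reference.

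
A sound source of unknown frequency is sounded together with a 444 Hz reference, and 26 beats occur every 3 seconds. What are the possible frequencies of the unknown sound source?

435.3333 Hz or 452.6667 Hz

Beat frequency = 26/3 = 8.6667 Hz.
|f − 444| = 8.6667, so f = 444 ± 8.6667.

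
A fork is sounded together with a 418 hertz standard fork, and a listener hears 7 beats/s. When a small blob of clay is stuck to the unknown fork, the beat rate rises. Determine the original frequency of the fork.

411 Hz

|f − 418| = 7, so the fork was at either 411 Hz or 425 Hz.
Adding mass to a fork lowers its frequency; the adjustment lowers the fork's frequency.
The beat rate rose, so the adjustment moved the fork further from 418 Hz — it was already below the reference.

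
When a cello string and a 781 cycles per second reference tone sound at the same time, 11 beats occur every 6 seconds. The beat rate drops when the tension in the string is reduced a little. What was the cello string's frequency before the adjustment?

Beat frequency = 11/6 = 1.8333 Hz.
|f − 781| = 1.8333, so the cello string was at either 779.1667 Hz or 782.8333 Hz.
Lower tension means lower frequency; the adjustment lowers the cello string's frequency.
The beat rate fell, so the adjustment moved the cello string toward 781 Hz — it must have started above the reference.

782.8333 Hz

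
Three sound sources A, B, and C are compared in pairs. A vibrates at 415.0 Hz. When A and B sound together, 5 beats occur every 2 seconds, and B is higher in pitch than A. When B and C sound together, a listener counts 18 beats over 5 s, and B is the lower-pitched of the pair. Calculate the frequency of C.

A–B: Beat frequency = 5/2 = 2.5 Hz.
B is above A, so f_B = 415.0 + 2.5 = 417.5 Hz.
B–C: Beat frequency = 18/5 = 3.6 Hz.
C is above B, so f_C = 417.5 + 3.6 = 421.1 Hz.

421.1 Hz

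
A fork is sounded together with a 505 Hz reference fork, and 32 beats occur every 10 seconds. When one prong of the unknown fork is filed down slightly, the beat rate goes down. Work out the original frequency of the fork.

Beat frequency = 32/10 = 3.2 Hz.
|f − 505| = 3.2, so the fork was at either 501.8 Hz or 508.2 Hz.
Filing a prong removes mass and raises the fork's frequency; the adjustment raises the fork's frequency.
The beat rate fell, so the adjustment moved the fork toward 505 Hz — it must have started below the reference.

501.8 Hz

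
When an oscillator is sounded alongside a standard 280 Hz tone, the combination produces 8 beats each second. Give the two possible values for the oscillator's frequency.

272 Hz or 288 Hz

|f − 280| = 8, so f = 280 ± 8.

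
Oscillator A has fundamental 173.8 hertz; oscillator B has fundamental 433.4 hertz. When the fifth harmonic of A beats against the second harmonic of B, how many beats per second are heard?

2.2 Hz

Fifth harmonic of the first: 5·173.8 = 869.0 Hz.
Second harmonic of the second: 2·433.4 = 866.8 Hz.
f_beat = |869.0 − 866.8| = 2.2 Hz.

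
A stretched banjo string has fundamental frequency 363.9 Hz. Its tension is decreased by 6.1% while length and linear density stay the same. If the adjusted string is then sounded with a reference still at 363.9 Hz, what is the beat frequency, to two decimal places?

11.27 Hz

For a string, f ∝ √T, so the new frequency is 363.9·√0.939 = 352.6264 Hz.
f_beat = |352.6264 − 363.9| = 11.27 Hz.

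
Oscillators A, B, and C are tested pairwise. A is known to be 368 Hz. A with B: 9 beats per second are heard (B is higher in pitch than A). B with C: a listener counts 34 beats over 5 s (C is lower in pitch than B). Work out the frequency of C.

B is above A, so f_B = 368 + 9 = 377 Hz.
B–C: Beat frequency = 34/5 = 6.8 Hz.
C is below B, so f_C = 377 − 6.8 = 370.2 Hz.

370.2 Hz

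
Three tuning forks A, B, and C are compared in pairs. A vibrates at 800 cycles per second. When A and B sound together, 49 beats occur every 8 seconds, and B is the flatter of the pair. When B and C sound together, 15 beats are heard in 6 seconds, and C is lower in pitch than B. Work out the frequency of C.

791.375 Hz

A–B: Beat frequency = 49/8 = 6.125 Hz.
B is below A, so f_B = 800 − 6.125 = 793.875 Hz.
B–C: Beat frequency = 15/6 = 2.5 Hz.
C is below B, so f_C = 793.875 − 2.5 = 791.375 Hz.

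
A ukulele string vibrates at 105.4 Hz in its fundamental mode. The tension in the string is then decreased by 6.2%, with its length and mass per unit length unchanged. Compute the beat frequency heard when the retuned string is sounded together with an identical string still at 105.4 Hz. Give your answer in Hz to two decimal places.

3.32 Hz

For a string, f ∝ √T, so the new frequency is 105.4·√0.938 = 102.0803 Hz.
f_beat = |102.0803 − 105.4| = 3.32 Hz.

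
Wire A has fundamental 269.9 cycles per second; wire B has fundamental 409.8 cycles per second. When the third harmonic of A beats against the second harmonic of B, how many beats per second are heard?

Third harmonic of the first: 3·269.9 = 809.7 Hz.
Second harmonic of the second: 2·409.8 = 819.6 Hz.
f_beat = |809.7 − 819.6| = 9.9 Hz.

9.9 Hz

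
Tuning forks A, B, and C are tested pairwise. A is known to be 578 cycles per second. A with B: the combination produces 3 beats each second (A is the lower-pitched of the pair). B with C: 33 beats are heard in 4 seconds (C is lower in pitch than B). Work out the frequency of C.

B is above A, so f_B = 578 + 3 = 581 Hz.
B–C: Beat frequency = 33/4 = 8.25 Hz.
C is below B, so f_C = 581 − 8.25 = 572.75 Hz.

572.75 Hz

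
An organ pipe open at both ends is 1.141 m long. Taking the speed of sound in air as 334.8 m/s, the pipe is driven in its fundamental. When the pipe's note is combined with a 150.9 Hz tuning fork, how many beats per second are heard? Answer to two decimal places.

4.19 Hz

Open pipe: f_n = n·v/(2L) = 1·334.8/(2·1.141) = 146.7134 Hz.
f_beat = |146.7134 − 150.9| = 4.19 Hz.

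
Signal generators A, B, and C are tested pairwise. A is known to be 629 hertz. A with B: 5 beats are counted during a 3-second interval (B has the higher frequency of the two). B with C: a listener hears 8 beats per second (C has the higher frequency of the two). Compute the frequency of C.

A–B: Beat frequency = 5/3 = 1.6667 Hz.
B is above A, so f_B = 629 + 1.6667 = 630.6667 Hz.
C is above B, so f_C = 630.6667 + 8 = 638.6667 Hz.

638.6667 Hz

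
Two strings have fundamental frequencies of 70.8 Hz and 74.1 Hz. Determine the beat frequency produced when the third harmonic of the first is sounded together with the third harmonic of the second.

Third harmonic of the first: 3·70.8 = 212.4 Hz.
Third harmonic of the second: 3·74.1 = 222.3 Hz.
f_beat = |212.4 − 222.3| = 9.9 Hz.

9.9 Hz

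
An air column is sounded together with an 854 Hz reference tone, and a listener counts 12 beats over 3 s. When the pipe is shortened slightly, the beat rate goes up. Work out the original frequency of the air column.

Beat frequency = 12/3 = 4 Hz.
|f − 854| = 4, so the air column was at either 850 Hz or 858 Hz.
A shorter pipe has a higher fundamental; the adjustment raises the air column's frequency.
The beat rate rose, so the adjustment moved the air column further from 854 Hz — it was already above the reference.

858 Hz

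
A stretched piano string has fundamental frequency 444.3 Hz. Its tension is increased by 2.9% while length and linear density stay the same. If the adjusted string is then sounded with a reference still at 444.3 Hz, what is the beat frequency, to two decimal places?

6.40 Hz

For a string, f ∝ √T, so the new frequency is 444.3·√1.029 = 450.6963 Hz.
f_beat = |450.6963 − 444.3| = 6.40 Hz.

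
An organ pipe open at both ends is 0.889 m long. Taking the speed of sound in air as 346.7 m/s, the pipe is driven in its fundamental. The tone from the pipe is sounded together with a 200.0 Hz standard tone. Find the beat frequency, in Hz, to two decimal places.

5.01 Hz

Open pipe: f_n = n·v/(2L) = 1·346.7/(2·0.889) = 194.9944 Hz.
f_beat = |194.9944 − 200.0| = 5.01 Hz.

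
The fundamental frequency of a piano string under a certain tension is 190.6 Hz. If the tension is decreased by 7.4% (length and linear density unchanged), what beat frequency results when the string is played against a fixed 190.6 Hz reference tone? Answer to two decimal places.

For a string, f ∝ √T, so the new frequency is 190.6·√0.926 = 183.4123 Hz.
f_beat = |183.4123 − 190.6| = 7.19 Hz.

7.19 Hz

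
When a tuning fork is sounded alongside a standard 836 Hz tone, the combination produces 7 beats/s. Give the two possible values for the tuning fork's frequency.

|f − 836| = 7, so f = 836 ± 7.

829 Hz or 843 Hz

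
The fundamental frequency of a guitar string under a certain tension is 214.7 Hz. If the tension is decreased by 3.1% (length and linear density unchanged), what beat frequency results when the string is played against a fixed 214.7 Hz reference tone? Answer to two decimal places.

For a string, f ∝ √T, so the new frequency is 214.7·√0.969 = 211.3460 Hz.
f_beat = |211.3460 − 214.7| = 3.35 Hz.

3.35 Hz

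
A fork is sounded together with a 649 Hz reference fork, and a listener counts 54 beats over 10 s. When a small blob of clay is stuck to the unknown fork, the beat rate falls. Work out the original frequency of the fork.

654.4 Hz

Beat frequency = 54/10 = 5.4 Hz.
|f − 649| = 5.4, so the fork was at either 643.6 Hz or 654.4 Hz.
Adding mass to a fork lowers its frequency; the adjustment lowers the fork's frequency.
The beat rate fell, so the adjustment moved the fork toward 649 Hz — it must have started above the reference.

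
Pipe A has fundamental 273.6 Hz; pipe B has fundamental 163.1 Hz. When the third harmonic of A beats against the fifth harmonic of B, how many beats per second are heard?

Third harmonic of the first: 3·273.6 = 820.8 Hz.
Fifth harmonic of the second: 5·163.1 = 815.5 Hz.
f_beat = |820.8 − 815.5| = 5.3 Hz.

5.3 Hz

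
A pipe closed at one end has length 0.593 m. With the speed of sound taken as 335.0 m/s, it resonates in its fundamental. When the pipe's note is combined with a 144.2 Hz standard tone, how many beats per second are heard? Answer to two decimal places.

Closed pipe (odd harmonics): f_n = n·v/(4L) = 1·335.0/(4·0.593) = 141.2310 Hz.
f_beat = |141.2310 − 144.2| = 2.97 Hz.

2.97 Hz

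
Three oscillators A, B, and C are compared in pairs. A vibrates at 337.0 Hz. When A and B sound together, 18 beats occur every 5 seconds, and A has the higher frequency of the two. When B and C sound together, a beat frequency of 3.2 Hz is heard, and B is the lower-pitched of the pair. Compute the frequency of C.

336.6 Hz

A–B: Beat frequency = 18/5 = 3.6 Hz.
B is below A, so f_B = 337.0 − 3.6 = 333.4 Hz.
C is above B, so f_C = 333.4 + 3.2 = 336.6 Hz.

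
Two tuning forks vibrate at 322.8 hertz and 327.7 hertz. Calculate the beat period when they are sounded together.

0.204 s

f_beat = |322.8 − 327.7| = 4.9 Hz.
Beat period T = 1 / f_beat = 1 / 4.9 s.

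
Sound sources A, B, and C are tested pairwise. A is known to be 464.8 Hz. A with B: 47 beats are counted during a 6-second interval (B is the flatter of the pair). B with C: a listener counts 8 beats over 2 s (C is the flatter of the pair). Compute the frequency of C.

A–B: Beat frequency = 47/6 = 7.8333 Hz.
B is below A, so f_B = 464.8 − 7.8333 = 456.9667 Hz.
B–C: Beat frequency = 8/2 = 4 Hz.
C is below B, so f_C = 456.9667 − 4 = 452.9667 Hz.

452.9667 Hz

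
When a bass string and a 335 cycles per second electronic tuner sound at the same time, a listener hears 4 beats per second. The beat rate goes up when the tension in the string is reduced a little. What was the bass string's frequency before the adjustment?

|f − 335| = 4, so the bass string was at either 331 Hz or 339 Hz.
Lower tension means lower frequency; the adjustment lowers the bass string's frequency.
The beat rate rose, so the adjustment moved the bass string further from 335 Hz — it was already below the reference.

331 Hz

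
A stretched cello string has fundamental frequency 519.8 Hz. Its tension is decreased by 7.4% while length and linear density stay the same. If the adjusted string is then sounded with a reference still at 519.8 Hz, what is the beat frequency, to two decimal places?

For a string, f ∝ √T, so the new frequency is 519.8·√0.926 = 500.1978 Hz.
f_beat = |500.1978 − 519.8| = 19.60 Hz.

19.60 Hz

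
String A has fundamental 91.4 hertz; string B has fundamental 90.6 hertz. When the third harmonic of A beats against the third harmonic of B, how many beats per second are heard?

Third harmonic of the first: 3·91.4 = 274.2 Hz.
Third harmonic of the second: 3·90.6 = 271.8 Hz.
f_beat = |274.2 − 271.8| = 2.4 Hz.

2.4 Hz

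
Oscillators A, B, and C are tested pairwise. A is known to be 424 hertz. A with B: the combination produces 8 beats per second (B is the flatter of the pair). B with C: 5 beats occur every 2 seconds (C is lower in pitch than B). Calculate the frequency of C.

B is below A, so f_B = 424 − 8 = 416 Hz.
B–C: Beat frequency = 5/2 = 2.5 Hz.
C is below B, so f_C = 416 − 2.5 = 413.5 Hz.

413.5 Hz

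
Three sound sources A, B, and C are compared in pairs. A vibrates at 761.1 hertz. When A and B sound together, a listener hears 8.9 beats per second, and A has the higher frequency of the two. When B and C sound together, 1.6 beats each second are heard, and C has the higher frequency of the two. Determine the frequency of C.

753.8 Hz

B is below A, so f_B = 761.1 − 8.9 = 752.2 Hz.
C is above B, so f_C = 752.2 + 1.6 = 753.8 Hz.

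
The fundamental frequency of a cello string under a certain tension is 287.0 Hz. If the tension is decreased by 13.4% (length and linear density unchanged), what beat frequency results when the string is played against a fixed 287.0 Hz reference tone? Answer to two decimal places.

For a string, f ∝ √T, so the new frequency is 287.0·√0.866 = 267.0797 Hz.
f_beat = |267.0797 − 287.0| = 19.92 Hz.

19.92 Hz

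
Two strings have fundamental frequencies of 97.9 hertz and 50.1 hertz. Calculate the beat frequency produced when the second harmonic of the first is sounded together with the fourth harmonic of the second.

Second harmonic of the first: 2·97.9 = 195.8 Hz.
Fourth harmonic of the second: 4·50.1 = 200.4 Hz.
f_beat = |195.8 − 200.4| = 4.6 Hz.

4.6 Hz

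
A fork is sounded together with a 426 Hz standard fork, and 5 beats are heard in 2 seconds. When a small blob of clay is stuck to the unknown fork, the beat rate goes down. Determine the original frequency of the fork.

428.5 Hz

Beat frequency = 5/2 = 2.5 Hz.
|f − 426| = 2.5, so the fork was at either 423.5 Hz or 428.5 Hz.
Adding mass to a fork lowers its frequency; the adjustment lowers the fork's frequency.
The beat rate fell, so the adjustment moved the fork toward 426 Hz — it must have started above the reference.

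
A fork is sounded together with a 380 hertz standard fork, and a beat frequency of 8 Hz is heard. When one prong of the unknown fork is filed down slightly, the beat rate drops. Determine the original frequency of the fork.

372 Hz

|f − 380| = 8, so the fork was at either 372 Hz or 388 Hz.
Filing a prong removes mass and raises the fork's frequency; the adjustment raises the fork's frequency.
The beat rate fell, so the adjustment moved the fork toward 380 Hz — it must have started below the reference.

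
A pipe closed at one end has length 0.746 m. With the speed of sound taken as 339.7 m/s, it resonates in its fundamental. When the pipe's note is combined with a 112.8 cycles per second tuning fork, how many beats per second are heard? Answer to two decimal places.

Closed pipe (odd harmonics): f_n = n·v/(4L) = 1·339.7/(4·0.746) = 113.8405 Hz.
f_beat = |113.8405 − 112.8| = 1.04 Hz.

1.04 Hz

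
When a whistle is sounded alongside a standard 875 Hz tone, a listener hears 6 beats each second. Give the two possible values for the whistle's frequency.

869 Hz or 881 Hz

|f − 875| = 6, so f = 875 ± 6.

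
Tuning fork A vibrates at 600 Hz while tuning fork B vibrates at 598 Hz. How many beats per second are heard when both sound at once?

2 Hz

The beat frequency equals the magnitude of the frequency difference.
|600 − 598| = 2 Hz.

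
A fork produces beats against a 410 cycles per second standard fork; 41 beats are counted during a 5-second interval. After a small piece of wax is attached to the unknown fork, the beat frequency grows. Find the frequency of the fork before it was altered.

Beat frequency = 41/5 = 8.2 Hz.
|f − 410| = 8.2, so the fork was at either 401.8 Hz or 418.2 Hz.
Loading a fork with wax lowers its frequency; the adjustment lowers the fork's frequency.
The beat rate rose, so the adjustment moved the fork further from 410 Hz — it was already below the reference.

401.8 Hz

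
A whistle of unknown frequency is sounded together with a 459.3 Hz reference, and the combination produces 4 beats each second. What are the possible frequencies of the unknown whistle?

|f − 459.3| = 4, so f = 459.3 ± 4.

455.3 Hz or 463.3 Hz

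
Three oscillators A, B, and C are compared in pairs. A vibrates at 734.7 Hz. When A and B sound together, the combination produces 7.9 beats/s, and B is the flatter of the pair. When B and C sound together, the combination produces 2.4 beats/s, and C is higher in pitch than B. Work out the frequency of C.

B is below A, so f_B = 734.7 − 7.9 = 726.8 Hz.
C is above B, so f_C = 726.8 + 2.4 = 729.2 Hz.

729.2 Hz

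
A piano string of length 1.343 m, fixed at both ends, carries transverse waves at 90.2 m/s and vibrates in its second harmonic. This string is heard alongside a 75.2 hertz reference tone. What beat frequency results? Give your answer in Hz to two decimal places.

For a string fixed at both ends, f_n = n·v/(2L) = 2·90.2/(2·1.343) = 67.1631 Hz.
f_beat = |67.1631 − 75.2| = 8.04 Hz.

8.04 Hz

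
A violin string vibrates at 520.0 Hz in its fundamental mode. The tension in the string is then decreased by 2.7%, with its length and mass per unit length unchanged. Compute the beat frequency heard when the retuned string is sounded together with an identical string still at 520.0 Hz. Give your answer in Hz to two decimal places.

For a string, f ∝ √T, so the new frequency is 520.0·√0.973 = 512.9320 Hz.
f_beat = |512.9320 − 520.0| = 7.07 Hz.

7.07 Hz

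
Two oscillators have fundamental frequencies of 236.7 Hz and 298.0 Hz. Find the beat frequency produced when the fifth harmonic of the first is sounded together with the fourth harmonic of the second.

8.5 Hz

Fifth harmonic of the first: 5·236.7 = 1183.5 Hz.
Fourth harmonic of the second: 4·298.0 = 1192.0 Hz.
f_beat = |1183.5 − 1192.0| = 8.5 Hz.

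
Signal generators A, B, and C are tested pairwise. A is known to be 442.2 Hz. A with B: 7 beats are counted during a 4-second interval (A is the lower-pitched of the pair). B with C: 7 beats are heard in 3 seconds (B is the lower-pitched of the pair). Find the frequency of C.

A–B: Beat frequency = 7/4 = 1.75 Hz.
B is above A, so f_B = 442.2 + 1.75 = 443.95 Hz.
B–C: Beat frequency = 7/3 = 2.3333 Hz.
C is above B, so f_C = 443.95 + 2.3333 = 446.2833 Hz.

446.2833 Hz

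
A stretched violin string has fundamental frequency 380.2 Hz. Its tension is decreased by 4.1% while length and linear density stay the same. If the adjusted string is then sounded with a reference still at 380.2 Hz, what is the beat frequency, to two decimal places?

For a string, f ∝ √T, so the new frequency is 380.2·√0.959 = 372.3243 Hz.
f_beat = |372.3243 − 380.2| = 7.88 Hz.

7.88 Hz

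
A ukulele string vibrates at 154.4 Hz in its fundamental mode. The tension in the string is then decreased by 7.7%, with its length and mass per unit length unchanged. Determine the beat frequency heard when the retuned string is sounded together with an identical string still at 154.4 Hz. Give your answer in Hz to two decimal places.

6.06 Hz

For a string, f ∝ √T, so the new frequency is 154.4·√0.923 = 148.3365 Hz.
f_beat = |148.3365 − 154.4| = 6.06 Hz.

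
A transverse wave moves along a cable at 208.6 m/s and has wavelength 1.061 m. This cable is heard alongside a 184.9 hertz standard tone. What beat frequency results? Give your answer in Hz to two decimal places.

11.71 Hz

Source frequency f = v/λ = 208.6/1.061 = 196.6070 Hz.
f_beat = |196.6070 − 184.9| = 11.71 Hz.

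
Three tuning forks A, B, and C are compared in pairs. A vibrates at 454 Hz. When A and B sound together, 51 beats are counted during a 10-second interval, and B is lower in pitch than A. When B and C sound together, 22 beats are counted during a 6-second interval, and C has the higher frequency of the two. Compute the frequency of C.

452.5667 Hz

A–B: Beat frequency = 51/10 = 5.1 Hz.
B is below A, so f_B = 454 − 5.1 = 448.9 Hz.
B–C: Beat frequency = 22/6 = 3.6667 Hz.
C is above B, so f_C = 448.9 + 3.6667 = 452.5667 Hz.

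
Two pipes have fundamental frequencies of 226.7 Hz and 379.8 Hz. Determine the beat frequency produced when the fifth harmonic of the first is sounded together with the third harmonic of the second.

5.9 Hz

Fifth harmonic of the first: 5·226.7 = 1133.5 Hz.
Third harmonic of the second: 3·379.8 = 1139.4 Hz.
f_beat = |1133.5 − 1139.4| = 5.9 Hz.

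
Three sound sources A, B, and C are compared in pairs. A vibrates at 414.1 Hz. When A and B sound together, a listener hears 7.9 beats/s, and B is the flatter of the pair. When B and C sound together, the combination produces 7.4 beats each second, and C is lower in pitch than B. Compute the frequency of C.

398.8 Hz

B is below A, so f_B = 414.1 − 7.9 = 406.2 Hz.
C is below B, so f_C = 406.2 − 7.4 = 398.8 Hz.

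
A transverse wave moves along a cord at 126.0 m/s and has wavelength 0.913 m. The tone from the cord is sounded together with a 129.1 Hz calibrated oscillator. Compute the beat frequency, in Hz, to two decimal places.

Source frequency f = v/λ = 126.0/0.913 = 138.0066 Hz.
f_beat = |138.0066 − 129.1| = 8.91 Hz.

8.91 Hz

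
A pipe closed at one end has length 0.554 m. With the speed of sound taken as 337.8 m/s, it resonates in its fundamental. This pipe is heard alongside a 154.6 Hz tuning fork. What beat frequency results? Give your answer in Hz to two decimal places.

Closed pipe (odd harmonics): f_n = n·v/(4L) = 1·337.8/(4·0.554) = 152.4368 Hz.
f_beat = |152.4368 − 154.6| = 2.16 Hz.

2.16 Hz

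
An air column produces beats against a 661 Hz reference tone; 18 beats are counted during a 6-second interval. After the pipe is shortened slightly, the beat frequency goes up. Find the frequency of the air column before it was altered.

Beat frequency = 18/6 = 3 Hz.
|f − 661| = 3, so the air column was at either 658 Hz or 664 Hz.
A shorter pipe has a higher fundamental; the adjustment raises the air column's frequency.
The beat rate rose, so the adjustment moved the air column further from 661 Hz — it was already above the reference.

664 Hz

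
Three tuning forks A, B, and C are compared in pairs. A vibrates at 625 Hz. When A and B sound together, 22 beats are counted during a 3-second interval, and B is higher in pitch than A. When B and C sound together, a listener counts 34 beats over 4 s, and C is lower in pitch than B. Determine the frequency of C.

A–B: Beat frequency = 22/3 = 7.3333 Hz.
B is above A, so f_B = 625 + 7.3333 = 632.3333 Hz.
B–C: Beat frequency = 34/4 = 8.5 Hz.
C is below B, so f_C = 632.3333 − 8.5 = 623.8333 Hz.

623.8333 Hz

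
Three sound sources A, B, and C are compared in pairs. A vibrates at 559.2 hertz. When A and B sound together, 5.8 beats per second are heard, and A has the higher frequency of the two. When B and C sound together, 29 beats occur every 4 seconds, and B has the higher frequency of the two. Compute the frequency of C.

546.15 Hz

B is below A, so f_B = 559.2 − 5.8 = 553.4 Hz.
B–C: Beat frequency = 29/4 = 7.25 Hz.
C is below B, so f_C = 553.4 − 7.25 = 546.15 Hz.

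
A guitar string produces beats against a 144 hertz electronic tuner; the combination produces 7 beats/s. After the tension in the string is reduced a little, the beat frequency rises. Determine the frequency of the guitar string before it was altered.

137 Hz

|f − 144| = 7, so the guitar string was at either 137 Hz or 151 Hz.
Lower tension means lower frequency; the adjustment lowers the guitar string's frequency.
The beat rate rose, so the adjustment moved the guitar string further from 144 Hz — it was already below the reference.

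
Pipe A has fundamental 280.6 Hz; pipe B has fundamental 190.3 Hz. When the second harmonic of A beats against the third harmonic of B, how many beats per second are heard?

Second harmonic of the first: 2·280.6 = 561.2 Hz.
Third harmonic of the second: 3·190.3 = 570.9 Hz.
f_beat = |561.2 − 570.9| = 9.7 Hz.

9.7 Hz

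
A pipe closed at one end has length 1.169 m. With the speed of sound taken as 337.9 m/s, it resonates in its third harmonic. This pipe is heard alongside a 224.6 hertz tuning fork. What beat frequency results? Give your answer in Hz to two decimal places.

Closed pipe (odd harmonics): f_n = n·v/(4L) = 3·337.9/(4·1.169) = 216.7879 Hz.
f_beat = |216.7879 − 224.6| = 7.81 Hz.

7.81 Hz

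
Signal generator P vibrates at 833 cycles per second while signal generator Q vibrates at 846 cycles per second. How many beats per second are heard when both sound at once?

f_beat = |f₁ − f₂|.
|833 − 846| = 13 Hz.

13 Hz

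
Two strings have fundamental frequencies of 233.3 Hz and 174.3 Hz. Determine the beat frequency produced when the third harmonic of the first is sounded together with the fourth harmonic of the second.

Third harmonic of the first: 3·233.3 = 699.9 Hz.
Fourth harmonic of the second: 4·174.3 = 697.2 Hz.
f_beat = |699.9 − 697.2| = 2.7 Hz.

2.7 Hz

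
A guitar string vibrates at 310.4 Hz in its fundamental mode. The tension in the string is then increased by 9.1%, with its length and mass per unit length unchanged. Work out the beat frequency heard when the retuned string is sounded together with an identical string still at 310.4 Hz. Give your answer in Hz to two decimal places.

For a string, f ∝ √T, so the new frequency is 310.4·√1.091 = 324.2157 Hz.
f_beat = |324.2157 − 310.4| = 13.82 Hz.

13.82 Hz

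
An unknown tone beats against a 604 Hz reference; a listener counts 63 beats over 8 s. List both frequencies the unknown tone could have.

596.125 Hz or 611.875 Hz

Beat frequency = 63/8 = 7.875 Hz.
|f − 604| = 7.875, so f = 604 ± 7.875.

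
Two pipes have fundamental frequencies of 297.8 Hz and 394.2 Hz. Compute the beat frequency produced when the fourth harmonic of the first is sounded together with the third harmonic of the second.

8.6 Hz

Fourth harmonic of the first: 4·297.8 = 1191.2 Hz.
Third harmonic of the second: 3·394.2 = 1182.6 Hz.
f_beat = |1191.2 − 1182.6| = 8.6 Hz.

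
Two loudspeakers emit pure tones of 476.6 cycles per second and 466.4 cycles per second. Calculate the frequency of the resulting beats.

10.2 Hz

Beats arise from superposition of two nearby frequencies; the beat rate is |f₁ − f₂|.
|476.6 − 466.4| = 10.2 Hz.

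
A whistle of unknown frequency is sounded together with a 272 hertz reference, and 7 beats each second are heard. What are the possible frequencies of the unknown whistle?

265 Hz or 279 Hz

|f − 272| = 7, so f = 272 ± 7.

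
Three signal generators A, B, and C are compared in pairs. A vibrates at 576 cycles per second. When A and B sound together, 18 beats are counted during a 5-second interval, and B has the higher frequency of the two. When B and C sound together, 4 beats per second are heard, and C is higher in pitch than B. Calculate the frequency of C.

583.6 Hz

A–B: Beat frequency = 18/5 = 3.6 Hz.
B is above A, so f_B = 576 + 3.6 = 579.6 Hz.
C is above B, so f_C = 579.6 + 4 = 583.6 Hz.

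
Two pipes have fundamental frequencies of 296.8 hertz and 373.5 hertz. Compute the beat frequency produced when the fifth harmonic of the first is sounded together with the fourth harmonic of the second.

10.0 Hz

Fifth harmonic of the first: 5·296.8 = 1484.0 Hz.
Fourth harmonic of the second: 4·373.5 = 1494.0 Hz.
f_beat = |1484.0 − 1494.0| = 10.0 Hz.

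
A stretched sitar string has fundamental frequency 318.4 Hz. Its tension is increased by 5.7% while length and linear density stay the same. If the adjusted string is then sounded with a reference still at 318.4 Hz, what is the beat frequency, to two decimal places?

8.95 Hz

For a string, f ∝ √T, so the new frequency is 318.4·√1.057 = 327.3486 Hz.
f_beat = |327.3486 − 318.4| = 8.95 Hz.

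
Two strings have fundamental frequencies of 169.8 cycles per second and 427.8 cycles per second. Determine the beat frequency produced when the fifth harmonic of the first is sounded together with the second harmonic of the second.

Fifth harmonic of the first: 5·169.8 = 849.0 Hz.
Second harmonic of the second: 2·427.8 = 855.6 Hz.
f_beat = |849.0 − 855.6| = 6.6 Hz.

6.6 Hz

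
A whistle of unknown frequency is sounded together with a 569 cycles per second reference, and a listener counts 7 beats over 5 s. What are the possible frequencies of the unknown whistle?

Beat frequency = 7/5 = 1.4 Hz.
|f − 569| = 1.4, so f = 569 ± 1.4.

567.6 Hz or 570.4 Hz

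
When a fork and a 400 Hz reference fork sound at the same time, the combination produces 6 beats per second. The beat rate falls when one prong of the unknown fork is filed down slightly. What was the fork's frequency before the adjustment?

|f − 400| = 6, so the fork was at either 394 Hz or 406 Hz.
Filing a prong removes mass and raises the fork's frequency; the adjustment raises the fork's frequency.
The beat rate fell, so the adjustment moved the fork toward 400 Hz — it must have started below the reference.

394 Hz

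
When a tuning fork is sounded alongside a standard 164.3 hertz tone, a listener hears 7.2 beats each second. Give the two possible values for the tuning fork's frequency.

157.1 Hz or 171.5 Hz

|f − 164.3| = 7.2, so f = 164.3 ± 7.2.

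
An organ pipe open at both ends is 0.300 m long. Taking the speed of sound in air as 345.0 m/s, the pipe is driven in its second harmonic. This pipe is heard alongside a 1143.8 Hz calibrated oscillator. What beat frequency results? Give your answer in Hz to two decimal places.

6.20 Hz

Open pipe: f_n = n·v/(2L) = 2·345.0/(2·0.300) = 1150.0000 Hz.
f_beat = |1150.0000 − 1143.8| = 6.20 Hz.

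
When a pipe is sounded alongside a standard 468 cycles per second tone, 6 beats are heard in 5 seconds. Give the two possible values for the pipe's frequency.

466.8 Hz or 469.2 Hz

Beat frequency = 6/5 = 1.2 Hz.
|f − 468| = 1.2, so f = 468 ± 1.2.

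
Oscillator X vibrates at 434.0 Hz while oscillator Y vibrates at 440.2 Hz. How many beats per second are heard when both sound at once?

6.2 Hz

f_beat = |f₁ − f₂|.
|434.0 − 440.2| = 6.2 Hz.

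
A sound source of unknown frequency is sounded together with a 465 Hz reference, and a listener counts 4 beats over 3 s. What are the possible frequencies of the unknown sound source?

Beat frequency = 4/3 = 1.3333 Hz.
|f − 465| = 1.3333, so f = 465 ± 1.3333.

463.6667 Hz or 466.3333 Hz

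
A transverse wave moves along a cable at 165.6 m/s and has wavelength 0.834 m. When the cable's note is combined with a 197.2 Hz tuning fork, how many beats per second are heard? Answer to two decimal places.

1.36 Hz

Source frequency f = v/λ = 165.6/0.834 = 198.5612 Hz.
f_beat = |198.5612 − 197.2| = 1.36 Hz.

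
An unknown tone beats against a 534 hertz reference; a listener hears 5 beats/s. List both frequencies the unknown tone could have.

529 Hz or 539 Hz

|f − 534| = 5, so f = 534 ± 5.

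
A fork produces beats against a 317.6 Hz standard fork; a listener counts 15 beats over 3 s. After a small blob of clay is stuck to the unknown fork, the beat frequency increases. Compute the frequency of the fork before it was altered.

312.6 Hz

Beat frequency = 15/3 = 5 Hz.
|f − 317.6| = 5, so the fork was at either 312.6 Hz or 322.6 Hz.
Adding mass to a fork lowers its frequency; the adjustment lowers the fork's frequency.
The beat rate rose, so the adjustment moved the fork further from 317.6 Hz — it was already below the reference.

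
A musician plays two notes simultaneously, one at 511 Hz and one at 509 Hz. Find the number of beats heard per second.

2 Hz

Beats arise from superposition of two nearby frequencies; the beat rate is |f₁ − f₂|.
|511 − 509| = 2 Hz.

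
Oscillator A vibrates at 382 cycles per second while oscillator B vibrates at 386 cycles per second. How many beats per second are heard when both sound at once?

4 Hz

Beats arise from superposition of two nearby frequencies; the beat rate is |f₁ − f₂|.
|382 − 386| = 4 Hz.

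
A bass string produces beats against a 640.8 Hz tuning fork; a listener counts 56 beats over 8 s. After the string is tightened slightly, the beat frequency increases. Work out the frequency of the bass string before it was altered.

Beat frequency = 56/8 = 7 Hz.
|f − 640.8| = 7, so the bass string was at either 633.8 Hz or 647.8 Hz.
Increasing tension raises a string's frequency; the adjustment raises the bass string's frequency.
The beat rate rose, so the adjustment moved the bass string further from 640.8 Hz — it was already above the reference.

647.8 Hz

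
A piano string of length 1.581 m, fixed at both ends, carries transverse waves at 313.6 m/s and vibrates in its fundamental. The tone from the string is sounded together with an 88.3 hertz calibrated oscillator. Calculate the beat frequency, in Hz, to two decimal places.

10.88 Hz

For a string fixed at both ends, f_n = n·v/(2L) = 1·313.6/(2·1.581) = 99.1777 Hz.
f_beat = |99.1777 − 88.3| = 10.88 Hz.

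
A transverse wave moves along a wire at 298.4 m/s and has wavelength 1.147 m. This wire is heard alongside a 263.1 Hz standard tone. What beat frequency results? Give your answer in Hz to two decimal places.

Source frequency f = v/λ = 298.4/1.147 = 260.1569 Hz.
f_beat = |260.1569 − 263.1| = 2.94 Hz.

2.94 Hz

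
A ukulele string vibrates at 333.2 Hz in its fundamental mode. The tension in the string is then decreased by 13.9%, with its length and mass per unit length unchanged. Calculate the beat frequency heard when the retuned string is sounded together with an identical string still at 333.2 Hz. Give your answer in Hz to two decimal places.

24.02 Hz

For a string, f ∝ √T, so the new frequency is 333.2·√0.861 = 309.1766 Hz.
f_beat = |309.1766 − 333.2| = 24.02 Hz.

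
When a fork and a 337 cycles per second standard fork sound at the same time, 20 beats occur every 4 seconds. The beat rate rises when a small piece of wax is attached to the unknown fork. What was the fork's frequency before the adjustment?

Beat frequency = 20/4 = 5 Hz.
|f − 337| = 5, so the fork was at either 332 Hz or 342 Hz.
Loading a fork with wax lowers its frequency; the adjustment lowers the fork's frequency.
The beat rate rose, so the adjustment moved the fork further from 337 Hz — it was already below the reference.

332 Hz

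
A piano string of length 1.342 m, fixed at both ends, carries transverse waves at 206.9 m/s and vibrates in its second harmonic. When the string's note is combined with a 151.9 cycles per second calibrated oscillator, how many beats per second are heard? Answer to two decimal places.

For a string fixed at both ends, f_n = n·v/(2L) = 2·206.9/(2·1.342) = 154.1729 Hz.
f_beat = |154.1729 − 151.9| = 2.27 Hz.

2.27 Hz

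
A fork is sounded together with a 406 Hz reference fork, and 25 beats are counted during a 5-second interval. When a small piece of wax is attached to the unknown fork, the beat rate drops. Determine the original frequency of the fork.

Beat frequency = 25/5 = 5 Hz.
|f − 406| = 5, so the fork was at either 401 Hz or 411 Hz.
Loading a fork with wax lowers its frequency; the adjustment lowers the fork's frequency.
The beat rate fell, so the adjustment moved the fork toward 406 Hz — it must have started above the reference.

411 Hz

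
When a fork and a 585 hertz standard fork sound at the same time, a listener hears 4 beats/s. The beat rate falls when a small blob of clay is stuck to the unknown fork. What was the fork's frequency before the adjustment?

589 Hz

|f − 585| = 4, so the fork was at either 581 Hz or 589 Hz.
Adding mass to a fork lowers its frequency; the adjustment lowers the fork's frequency.
The beat rate fell, so the adjustment moved the fork toward 585 Hz — it must have started above the reference.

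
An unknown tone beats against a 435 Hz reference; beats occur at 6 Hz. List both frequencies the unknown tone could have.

429 Hz or 441 Hz

|f − 435| = 6, so f = 435 ± 6.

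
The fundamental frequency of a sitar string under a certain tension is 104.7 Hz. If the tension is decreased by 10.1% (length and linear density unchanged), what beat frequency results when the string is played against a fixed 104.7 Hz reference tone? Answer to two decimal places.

5.43 Hz

For a string, f ∝ √T, so the new frequency is 104.7·√0.899 = 99.2719 Hz.
f_beat = |99.2719 − 104.7| = 5.43 Hz.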